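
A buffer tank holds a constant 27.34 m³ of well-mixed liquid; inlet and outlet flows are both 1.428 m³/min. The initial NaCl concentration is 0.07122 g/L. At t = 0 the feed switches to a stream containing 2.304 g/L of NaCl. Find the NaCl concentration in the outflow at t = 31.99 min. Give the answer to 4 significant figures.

1.884 g/L

Accumulation = in − out for the solute gives V dC/dt = Q(C_in − C).
So dC/dt = (C_in − C)/τ with τ = V/Q = 27.34/1.428 = 19.1457 min.
This is linear first-order; C(t) = C_in + (C₀ − C_in) e^(−t/τ).
C(31.99) = 2.304 + (0.07122 − 2.304)·e^(−31.99/19.1457) = 2.304 + (-2.23278)·0.188082 = 1.88405 g/L.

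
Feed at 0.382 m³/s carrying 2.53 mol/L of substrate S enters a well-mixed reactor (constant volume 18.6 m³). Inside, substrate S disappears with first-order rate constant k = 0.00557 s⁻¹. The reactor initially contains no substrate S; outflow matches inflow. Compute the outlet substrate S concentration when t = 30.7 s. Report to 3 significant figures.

V dC/dt = Q(C_in − C) − k V C.
dC/dt = (Q/V) C_in − (Q/V + k) C; effective rate a = Q/V + k = 0.020538 + 0.00557 = 0.026108 s⁻¹.
C_ss = Q C_in/(Q + kV) = 1.9902 mol/L; C(t) = C_ss + (C₀ − C_ss) e^(−a t).
C(30.7) = 1.9902 + (-1.9902)·e^(−0.026108·30.7) = 1.9902 + (-1.9902)·0.44865 = 1.0973 mol/L.

1.10 mol/L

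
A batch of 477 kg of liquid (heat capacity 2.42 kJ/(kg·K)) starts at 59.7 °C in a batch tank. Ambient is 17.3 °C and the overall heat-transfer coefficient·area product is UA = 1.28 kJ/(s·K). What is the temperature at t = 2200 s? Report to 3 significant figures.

21.0 °C

Unsteady energy balance on the tank contents: M c_p dT/dt = −UA(T − T_amb).
dT/dt = (T_ss − T)/τ with T_ss = T_amb = 17.300 °C, τ = M c_p/UA = 477·2.42/1.28 = 901.83 s.
T approaches T_ss exponentially: T(t) = T_ss + (T₀ − T_ss) e^(−t/τ).
T(2200) = 17.300 + (42.400)·0.087205 = 20.998 °C.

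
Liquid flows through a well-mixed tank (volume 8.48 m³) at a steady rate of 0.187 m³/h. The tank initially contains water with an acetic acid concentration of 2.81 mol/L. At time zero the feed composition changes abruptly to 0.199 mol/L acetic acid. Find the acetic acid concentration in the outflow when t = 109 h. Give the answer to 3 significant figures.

0.435 mol/L

Mass balance on the solute (V constant): V dC/dt = Q(C_in − C).
So dC/dt = (C_in − C)/τ with τ = V/Q = 8.48/0.187 = 45.348 h.
Integrating: C(t) = C_in + (C₀ − C_in) e^(−t/τ).
C(109) = 0.199 + (2.81 − 0.199)·e^(−109/45.348) = 0.199 + (2.6110)·0.090387 = 0.43500 mol/L.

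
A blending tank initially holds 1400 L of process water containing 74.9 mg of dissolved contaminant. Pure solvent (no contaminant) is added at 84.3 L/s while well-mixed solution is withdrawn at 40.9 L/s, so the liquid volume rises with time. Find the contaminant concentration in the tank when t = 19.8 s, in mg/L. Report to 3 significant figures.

0.0211 mg/L

Let m(t) be the amount of contaminant. Volume: V(t) = V₀ + (Q_in − Q_out) t = 1400 + 43.400 t; V(19.8) = 2259.3 L.
Species balance (pure solvent in): dm/dt = −Q_out · m/V(t).
Separate: dm/m = −Q_out dt/V(t) ⇒ ln(m/m₀) = −(Q_out/(Q_in−Q_out)) ln(V/V₀).
m = m₀ (V₀/V)^(Q_out/(Q_in−Q_out)) = 74.9 × (1400/2259.3)^(0.94240) = 47.710 mg.
C = m/V = 47.710/2259.3 = 0.021117 mg/L.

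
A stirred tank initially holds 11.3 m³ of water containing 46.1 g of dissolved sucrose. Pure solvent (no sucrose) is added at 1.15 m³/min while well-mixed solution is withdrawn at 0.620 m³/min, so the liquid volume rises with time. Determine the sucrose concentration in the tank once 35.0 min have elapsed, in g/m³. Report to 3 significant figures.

Let m(t) be the amount of sucrose. Volume: V(t) = V₀ + (Q_in − Q_out) t = 11.3 + 0.53000 t; V(35.0) = 29.850 m³.
No sucrose enters, so dm/dt = −Q_out · (m/V).
Separate: dm/m = −Q_out dt/V(t) ⇒ ln(m/m₀) = −(Q_out/(Q_in−Q_out)) ln(V/V₀).
m = m₀ (V₀/V)^(Q_out/(Q_in−Q_out)) = 46.1 × (11.3/29.850)^(1.1698) = 14.798 g.
C = m/V = 14.798/29.850 = 0.49574 g/m³.

0.496 g/m³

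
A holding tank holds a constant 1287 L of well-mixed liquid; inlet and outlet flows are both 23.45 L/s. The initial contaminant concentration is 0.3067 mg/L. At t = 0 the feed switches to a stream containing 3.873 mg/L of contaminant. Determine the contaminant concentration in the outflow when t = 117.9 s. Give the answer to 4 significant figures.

3.457 mg/L

Mass balance on the solute (V constant): V dC/dt = Q(C_in − C).
So dC/dt = (C_in − C)/τ with τ = V/Q = 1287/23.45 = 54.8827 s.
C approaches C_in exponentially: C(t) = C_in + (C₀ − C_in) e^(−t/τ).
C(117.9) = 3.873 + (0.3067 − 3.873)·e^(−117.9/54.8827) = 3.873 + (-3.56630)·0.116692 = 3.45684 mg/L.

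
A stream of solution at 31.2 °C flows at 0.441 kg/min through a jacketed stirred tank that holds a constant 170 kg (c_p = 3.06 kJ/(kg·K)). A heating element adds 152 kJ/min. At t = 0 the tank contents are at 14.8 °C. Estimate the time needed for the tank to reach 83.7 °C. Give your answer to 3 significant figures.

294 min

Unsteady energy balance on the tank contents: M c_p dT/dt = ṁ c_p (T_in − T) + 152.
τ = M/ṁ = 385.49 min; T_ss = T_in + Q̇/(ṁ c_p) = 143.84 °C.
T(t) = T_ss + (T₀ − T_ss) e^(−t/τ). Set T = 83.7:
e^(−t/τ) = (83.7 − 143.84)/(14.8 − 143.84) = 0.46605
t = −385.49 · ln(0.46605) = 294.31 min.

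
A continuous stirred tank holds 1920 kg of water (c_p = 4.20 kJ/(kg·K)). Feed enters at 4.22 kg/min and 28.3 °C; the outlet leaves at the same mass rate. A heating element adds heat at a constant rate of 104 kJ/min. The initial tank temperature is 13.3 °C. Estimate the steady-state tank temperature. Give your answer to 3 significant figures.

34.2 °C

Unsteady energy balance on the tank contents: M c_p dT/dt = ṁ c_p (T_in − T) + 104.
At steady state dT/dt = 0 ⇒ T_ss = T_in + Q̇/(ṁ c_p) = 28.3 + 104/(4.22·4.20) = 34.168 °C.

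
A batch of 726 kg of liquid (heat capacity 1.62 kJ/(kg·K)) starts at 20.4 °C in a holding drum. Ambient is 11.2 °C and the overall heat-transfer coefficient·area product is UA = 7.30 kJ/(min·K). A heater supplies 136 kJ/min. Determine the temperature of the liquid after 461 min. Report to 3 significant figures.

M c_p dT/dt = −UA(T − T_amb) + Q̇.
dT/dt = (T_ss − T)/τ with T_ss = T_amb + Q̇/UA = 11.2 + 136/7.30 = 29.830 °C, τ = M c_p/UA = 726·1.62/7.30 = 161.11 min.
This is linear first-order; T(t) = T_ss + (T₀ − T_ss) e^(−t/τ).
T(461) = 29.830 + (-9.4301)·0.057191 = 29.291 °C.

29.3 °C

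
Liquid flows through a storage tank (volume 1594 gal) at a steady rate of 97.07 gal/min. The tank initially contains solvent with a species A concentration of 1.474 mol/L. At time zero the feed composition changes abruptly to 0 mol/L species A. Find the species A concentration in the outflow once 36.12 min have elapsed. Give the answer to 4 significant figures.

0.1634 mol/L

Accumulation = in − out for the solute gives V dC/dt = Q(C_in − C).
Time constant τ = V/Q = 1594/97.07 = 16.4211 min.
C approaches C_in exponentially: C(t) = C_in + (C₀ − C_in) e^(−t/τ).
C(36.12) = 0 + (1.474 − 0)·e^(−36.12/16.4211) = 0 + (1.47400)·0.110847 = 0.163389 mol/L.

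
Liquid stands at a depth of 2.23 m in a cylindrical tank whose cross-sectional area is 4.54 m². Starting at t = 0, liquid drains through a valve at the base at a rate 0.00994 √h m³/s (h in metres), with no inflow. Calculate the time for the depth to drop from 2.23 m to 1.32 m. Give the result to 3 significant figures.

315 s

Unsteady balance on liquid volume: A dh/dt = −0.00994 √h.
This is separable: 2 d(√h)/dt = −0.00994/A, so √h = √h₀ − (0.00994/(2A)) t.
t = 2A(√h₀ − √h)/0.00994 = 2·4.54·(√2.23 − √1.32)/0.00994
  = 9.0800 × (1.4933 − 1.1489) / 0.00994 = 314.61 s.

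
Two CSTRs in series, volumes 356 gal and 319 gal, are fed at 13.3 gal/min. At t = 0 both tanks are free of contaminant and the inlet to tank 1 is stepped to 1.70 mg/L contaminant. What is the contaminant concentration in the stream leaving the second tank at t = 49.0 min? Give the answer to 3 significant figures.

0.978 mg/L

Each tank obeys Vᵢ dCᵢ/dt = Q(Cᵢ₋₁ − Cᵢ), so τᵢ = Vᵢ/Q.
τ₁ = 356/13.3 = 26.767 min; τ₂ = 319/13.3 = 23.985 min.
Tank 1: C₁ = C_in(1 − e^(−t/τ₁)). Tank 2 (τ₁ ≠ τ₂): C₂ = C_in[1 − (τ₁ e^(−t/τ₁) − τ₂ e^(−t/τ₂))/(τ₁ − τ₂)].
At t = 49.0: e^(−t/τ₁) = 0.16031, e^(−t/τ₂) = 0.12965.
C₂ = 1.70·[1 − (26.767·0.16031 − 23.985·0.12965)/(2.7820)] = 1.70·0.57527 = 0.97797 mg/L.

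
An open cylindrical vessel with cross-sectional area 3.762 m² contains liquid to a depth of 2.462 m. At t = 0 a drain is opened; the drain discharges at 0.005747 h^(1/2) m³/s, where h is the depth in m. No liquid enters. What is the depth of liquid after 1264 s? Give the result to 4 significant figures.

With no inflow, A dh/dt = −0.005747 √h.
∫ h^(−1/2) dh = −(0.005747/A) ∫ dt, giving 2√h = 2√h₀ − (0.005747/A) t.
√h = √2.462 − 0.005747·1264/(2·3.762) = 1.56908 − 0.965472 = 0.603605.
h = 0.603605² = 0.364339 m.

0.3643 m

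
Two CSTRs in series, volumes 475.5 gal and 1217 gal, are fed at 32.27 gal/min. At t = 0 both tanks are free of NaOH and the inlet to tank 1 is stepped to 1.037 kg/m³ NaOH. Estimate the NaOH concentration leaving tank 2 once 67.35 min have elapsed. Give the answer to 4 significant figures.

Species balance on tank i: dCᵢ/dt = (Cᵢ₋₁ − Cᵢ)/τᵢ with τᵢ = Vᵢ/Q.
τ₁ = 475.5/32.27 = 14.7350 min; τ₂ = 1217/32.27 = 37.7130 min.
Solving the cascade with C₁(0)=C₂(0)=0 gives C₂(t) = C_in[1 − (τ₁ e^(−t/τ₁) − τ₂ e^(−t/τ₂))/(τ₁ − τ₂)].
At t = 67.35: e^(−t/τ₁) = 0.0103503, e^(−t/τ₂) = 0.167654.
C₂ = 1.037·[1 − (14.7350·0.0103503 − 37.7130·0.167654)/(-22.9780)] = 1.037·0.731473 = 0.758537 kg/m³.

0.7585 kg/m³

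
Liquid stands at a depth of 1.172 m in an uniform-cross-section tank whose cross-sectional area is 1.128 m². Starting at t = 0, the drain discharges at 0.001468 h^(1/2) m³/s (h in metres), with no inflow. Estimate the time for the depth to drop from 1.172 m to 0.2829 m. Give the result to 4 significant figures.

846.3 s

With no inflow, A dh/dt = −0.001468 √h.
Separate and integrate: 2(√h − √h₀) = −(0.001468/A) t.
t = 2A(√h₀ − √h)/0.001468 = 2·1.128·(√1.172 − √0.2829)/0.001468
  = 2.25600 × (1.08259 − 0.531883) / 0.001468 = 846.317 s.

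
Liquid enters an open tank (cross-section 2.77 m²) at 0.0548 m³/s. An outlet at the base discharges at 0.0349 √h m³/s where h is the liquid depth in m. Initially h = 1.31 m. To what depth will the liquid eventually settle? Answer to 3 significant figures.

A dh/dt = Q_in − 0.0349 √h. Steady state requires inflow = outflow:
Q_in = 0.0349 √h_ss ⇒ √h_ss = 0.0548/0.0349 = 1.5702.
h_ss = 1.5702² = 2.4655 m. (Since h₀ = 1.31 m < h_ss, the level will rise toward this value.)

2.47 m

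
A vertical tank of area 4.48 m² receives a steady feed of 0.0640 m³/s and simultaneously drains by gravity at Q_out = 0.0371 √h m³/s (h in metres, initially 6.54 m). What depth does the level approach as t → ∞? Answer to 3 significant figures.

2.98 m

A dh/dt = Q_in − 0.0371 √h. Steady state requires inflow = outflow:
Q_in = 0.0371 √h_ss ⇒ √h_ss = 0.0640/0.0371 = 1.7251.
h_ss = 1.7251² = 2.9759 m. (Since h₀ = 6.54 m > h_ss, the level will fall toward this value.)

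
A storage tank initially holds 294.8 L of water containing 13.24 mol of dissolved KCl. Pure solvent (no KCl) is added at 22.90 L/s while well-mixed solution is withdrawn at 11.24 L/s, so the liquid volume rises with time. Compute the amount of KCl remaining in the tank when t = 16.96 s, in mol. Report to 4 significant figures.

8.072 mol

Let m(t) be the amount of KCl. Volume: V(t) = V₀ + (Q_in − Q_out) t = 294.8 + 11.6600 t; V(16.96) = 492.554 L.
No KCl enters, so dm/dt = −Q_out · (m/V).
Separate: dm/m = −Q_out dt/V(t) ⇒ ln(m/m₀) = −(Q_out/(Q_in−Q_out)) ln(V/V₀).
m = m₀ (V₀/V)^(Q_out/(Q_in−Q_out)) = 13.24 × (294.8/492.554)^(0.963979) = 8.07220 mol.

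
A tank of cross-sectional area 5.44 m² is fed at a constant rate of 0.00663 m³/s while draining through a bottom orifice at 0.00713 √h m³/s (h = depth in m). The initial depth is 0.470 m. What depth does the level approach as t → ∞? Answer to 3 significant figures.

0.865 m

Mass balance (ρ constant): A dh/dt = Q_in − 0.00713 √h. At steady state dh/dt = 0:
Q_in = 0.00713 √h_ss ⇒ √h_ss = 0.00663/0.00713 = 0.92987.
h_ss = 0.92987² = 0.86467 m. (Since h₀ = 0.470 m < h_ss, the level will rise toward this value.)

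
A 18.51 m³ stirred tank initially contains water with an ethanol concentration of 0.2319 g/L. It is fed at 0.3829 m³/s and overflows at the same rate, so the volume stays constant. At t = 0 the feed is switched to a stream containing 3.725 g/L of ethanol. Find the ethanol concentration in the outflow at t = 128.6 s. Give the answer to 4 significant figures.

Accumulation = in − out for the solute gives V dC/dt = Q(C_in − C).
So dC/dt = (C_in − C)/τ with τ = V/Q = 18.51/0.3829 = 48.3416 s.
C approaches C_in exponentially: C(t) = C_in + (C₀ − C_in) e^(−t/τ).
C(128.6) = 3.725 + (0.2319 − 3.725)·e^(−128.6/48.3416) = 3.725 + (-3.49310)·0.0699318 = 3.48072 g/L.

3.481 g/L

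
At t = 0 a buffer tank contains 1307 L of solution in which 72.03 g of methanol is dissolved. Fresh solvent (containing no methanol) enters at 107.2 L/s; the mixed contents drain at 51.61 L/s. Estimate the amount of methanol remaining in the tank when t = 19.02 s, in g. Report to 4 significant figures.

41.54 g

Let m(t) be the amount of methanol. Volume: V(t) = V₀ + (Q_in − Q_out) t = 1307 + 55.5900 t; V(19.02) = 2364.32 L.
Species balance (pure solvent in): dm/dt = −Q_out · m/V(t).
dm/m = −Q_out dt/(V₀ + 55.5900 t); integrating gives ln(m/m₀) = −(Q_out/(Q_in−Q_out)) ln(V/V₀).
m = m₀ (V₀/V)^(Q_out/(Q_in−Q_out)) = 72.03 × (1307/2364.32)^(0.928404) = 41.5445 g.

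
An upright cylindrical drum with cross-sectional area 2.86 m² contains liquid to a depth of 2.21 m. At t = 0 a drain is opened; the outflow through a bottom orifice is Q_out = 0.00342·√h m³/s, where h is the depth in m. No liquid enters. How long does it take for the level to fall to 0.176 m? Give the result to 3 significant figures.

A dh/dt = −Q_out = −0.00342 √h.
Separate and integrate: 2(√h − √h₀) = −(0.00342/A) t.
t = 2A(√h₀ − √h)/0.00342 = 2·2.86·(√2.21 − √0.176)/0.00342
  = 5.7200 × (1.4866 − 0.41952) / 0.00342 = 1784.7 s.

1780 s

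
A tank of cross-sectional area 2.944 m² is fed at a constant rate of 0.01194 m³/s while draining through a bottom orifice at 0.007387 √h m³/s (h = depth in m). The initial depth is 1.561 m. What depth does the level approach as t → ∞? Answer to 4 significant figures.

Level balance: A dh/dt = 0.01194 − 0.007387 √h. Setting dh/dt = 0:
Q_in = 0.007387 √h_ss ⇒ √h_ss = 0.01194/0.007387 = 1.61635.
h_ss = 1.61635² = 2.61260 m. (Since h₀ = 1.561 m < h_ss, the level will rise toward this value.)

2.613 m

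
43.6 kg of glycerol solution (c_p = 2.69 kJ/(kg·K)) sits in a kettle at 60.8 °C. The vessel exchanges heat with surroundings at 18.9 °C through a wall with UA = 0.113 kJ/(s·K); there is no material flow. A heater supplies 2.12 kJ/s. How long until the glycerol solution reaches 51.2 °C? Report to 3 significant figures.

556 s

Unsteady energy balance on the tank contents: M c_p dT/dt = −UA(T − T_amb) + Q̇.
τ = M c_p/UA = 1037.9 s; T_ss = T_amb + Q̇/UA = 18.9 + 2.12/0.113 = 37.661 °C.
T(t) = T_ss + (T₀ − T_ss)e^(−t/τ); set T = 51.2:
t = −τ ln[(T − T_ss)/(T₀ − T_ss)] = −1037.9 · ln(0.58511) = 556.27 s.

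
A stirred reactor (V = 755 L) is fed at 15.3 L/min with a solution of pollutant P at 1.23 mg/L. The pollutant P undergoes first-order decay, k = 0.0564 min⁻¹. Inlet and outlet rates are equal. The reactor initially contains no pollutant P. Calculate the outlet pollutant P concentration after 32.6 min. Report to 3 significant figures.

0.298 mg/L

Species balance: V dC/dt = Q C_in − Q C − k V C.
dC/dt = (Q/V) C_in − (Q/V + k) C; effective rate a = Q/V + k = 0.020265 + 0.0564 = 0.076665 min⁻¹.
C_ss = Q C_in/(Q + kV) = 0.32513 mg/L; C(t) = C_ss + (C₀ − C_ss) e^(−a t).
C(32.6) = 0.32513 + (-0.32513)·e^(−0.076665·32.6) = 0.32513 + (-0.32513)·0.082144 = 0.29842 mg/L.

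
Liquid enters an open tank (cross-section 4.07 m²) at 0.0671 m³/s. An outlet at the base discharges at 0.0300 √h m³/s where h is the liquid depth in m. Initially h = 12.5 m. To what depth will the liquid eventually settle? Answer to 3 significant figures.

5.00 m

A dh/dt = Q_in − 0.0300 √h. Steady state requires inflow = outflow:
Q_in = 0.0300 √h_ss ⇒ √h_ss = 0.0671/0.0300 = 2.2367.
h_ss = 2.2367² = 5.0027 m. (Since h₀ = 12.5 m > h_ss, the level will fall toward this value.)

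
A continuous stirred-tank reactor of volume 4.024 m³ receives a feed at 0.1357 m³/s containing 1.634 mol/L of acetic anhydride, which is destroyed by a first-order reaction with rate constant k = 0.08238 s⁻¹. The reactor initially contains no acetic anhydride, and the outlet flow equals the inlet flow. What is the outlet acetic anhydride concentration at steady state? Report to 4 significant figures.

Accumulation = in − out − consumed: V dC/dt = Q C_in − Q C − k V C.
Steady state (dC/dt = 0): C_ss = Q C_in/(Q + kV) = C_in/(1 + kV/Q).
C_ss = 0.1357·1.634/(0.1357 + 0.08238·4.024) = 0.221734/0.467197 = 0.474604 mol/L.

0.4746 mol/L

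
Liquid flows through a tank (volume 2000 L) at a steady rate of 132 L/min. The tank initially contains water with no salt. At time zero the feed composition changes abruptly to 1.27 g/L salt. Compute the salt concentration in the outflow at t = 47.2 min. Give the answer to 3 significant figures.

1.21 g/L

Species balance on the tank: V dC/dt = Q(C_in − C).
Rewrite as dC/dt + C/τ = C_in/τ, τ = V/Q = 15.152 min.
This is linear first-order; C(t) = C_in + (C₀ − C_in) e^(−t/τ).
C(47.2) = 1.27 + (0 − 1.27)·e^(−47.2/15.152) = 1.27 + (-1.2700)·0.044370 = 1.2137 g/L.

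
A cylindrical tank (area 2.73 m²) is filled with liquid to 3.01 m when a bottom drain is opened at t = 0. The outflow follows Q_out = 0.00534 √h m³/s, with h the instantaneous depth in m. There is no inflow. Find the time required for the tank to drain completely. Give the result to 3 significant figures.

Mass balance (ρ constant): A dh/dt = −0.00534 √h.
Separate and integrate: 2(√h − √h₀) = −(0.00534/A) t.
Set h = 0: 2√h₀ = (0.00534/A) t_empty ⇒ t_empty = 2A√h₀/0.00534.
t_empty = 2·2.73·√3.01/0.00534 = 5.4600·1.7349/0.00534 = 1773.9 s.

1770 s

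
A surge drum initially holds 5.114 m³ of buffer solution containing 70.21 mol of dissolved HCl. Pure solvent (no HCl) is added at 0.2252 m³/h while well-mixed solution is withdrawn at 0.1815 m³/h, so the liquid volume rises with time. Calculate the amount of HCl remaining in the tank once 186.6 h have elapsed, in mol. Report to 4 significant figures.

1.339 mol

Let m(t) be the amount of HCl. Volume: V(t) = V₀ + (Q_in − Q_out) t = 5.114 + 0.0437000 t; V(186.6) = 13.2684 m³.
No HCl enters, so dm/dt = −Q_out · (m/V).
dm/m = −Q_out dt/(V₀ + 0.0437000 t); integrating gives ln(m/m₀) = −(Q_out/(Q_in−Q_out)) ln(V/V₀).
m = m₀ (V₀/V)^(Q_out/(Q_in−Q_out)) = 70.21 × (5.114/13.2684)^(4.15332) = 1.33870 mol.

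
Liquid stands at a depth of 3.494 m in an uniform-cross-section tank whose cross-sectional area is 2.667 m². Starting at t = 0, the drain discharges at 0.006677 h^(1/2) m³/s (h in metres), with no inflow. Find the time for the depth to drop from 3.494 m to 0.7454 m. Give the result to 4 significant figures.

With no inflow, A dh/dt = −0.006677 √h.
This is separable: 2 d(√h)/dt = −0.006677/A, so √h = √h₀ − (0.006677/(2A)) t.
t = 2A(√h₀ − √h)/0.006677 = 2·2.667·(√3.494 − √0.7454)/0.006677
  = 5.33400 × (1.86922 − 0.863366) / 0.006677 = 803.542 s.

803.5 s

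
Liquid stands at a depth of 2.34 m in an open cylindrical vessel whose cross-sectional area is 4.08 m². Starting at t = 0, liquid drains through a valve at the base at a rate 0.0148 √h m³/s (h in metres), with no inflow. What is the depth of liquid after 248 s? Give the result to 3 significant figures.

Unsteady balance on liquid volume: A dh/dt = −0.0148 √h.
Separate and integrate: 2(√h − √h₀) = −(0.0148/A) t.
√h = √2.34 − 0.0148·248/(2·4.08) = 1.5297 − 0.44980 = 1.0799.
h = 1.0799² = 1.1662 m.

1.17 m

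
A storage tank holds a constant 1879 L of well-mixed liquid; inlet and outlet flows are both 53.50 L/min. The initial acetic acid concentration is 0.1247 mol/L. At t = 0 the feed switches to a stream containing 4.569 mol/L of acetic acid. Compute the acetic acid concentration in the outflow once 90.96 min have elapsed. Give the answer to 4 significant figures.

4.236 mol/L

Species balance on the tank: V dC/dt = Q(C_in − C).
Rewrite as dC/dt + C/τ = C_in/τ, τ = V/Q = 35.1215 min.
This is linear first-order; C(t) = C_in + (C₀ − C_in) e^(−t/τ).
C(90.96) = 4.569 + (0.1247 − 4.569)·e^(−90.96/35.1215) = 4.569 + (-4.44430)·0.0750300 = 4.23554 mol/L.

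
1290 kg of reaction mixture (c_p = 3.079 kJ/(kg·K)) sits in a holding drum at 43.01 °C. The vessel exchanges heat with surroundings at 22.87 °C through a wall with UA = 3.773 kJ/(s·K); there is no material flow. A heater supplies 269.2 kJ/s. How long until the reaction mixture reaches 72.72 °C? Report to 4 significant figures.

Lumped-capacitance energy balance: M c_p dT/dt = UA(T_amb − T) + Q̇.
τ = M c_p/UA = 1052.72 s; T_ss = T_amb + Q̇/UA = 22.87 + 269.2/3.773 = 94.2191 °C.
T(t) = T_ss + (T₀ − T_ss)e^(−t/τ); set T = 72.72:
t = −τ ln[(T − T_ss)/(T₀ − T_ss)] = −1052.72 · ln(0.419829) = 913.663 s.

913.7 s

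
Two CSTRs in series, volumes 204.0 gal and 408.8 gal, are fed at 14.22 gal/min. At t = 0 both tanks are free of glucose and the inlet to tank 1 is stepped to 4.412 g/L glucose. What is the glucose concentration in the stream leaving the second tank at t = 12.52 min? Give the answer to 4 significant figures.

Each tank obeys Vᵢ dCᵢ/dt = Q(Cᵢ₋₁ − Cᵢ), so τᵢ = Vᵢ/Q.
τ₁ = 204.0/14.22 = 14.3460 min; τ₂ = 408.8/14.22 = 28.7482 min.
Tank 1: C₁ = C_in(1 − e^(−t/τ₁)). Tank 2 (τ₁ ≠ τ₂): C₂ = C_in[1 − (τ₁ e^(−t/τ₁) − τ₂ e^(−t/τ₂))/(τ₁ − τ₂)].
At t = 12.52: e^(−t/τ₁) = 0.417815, e^(−t/τ₂) = 0.646938.
C₂ = 4.412·[1 − (14.3460·0.417815 − 28.7482·0.646938)/(-14.4023)] = 4.412·0.124834 = 0.550766 g/L.

0.5508 g/L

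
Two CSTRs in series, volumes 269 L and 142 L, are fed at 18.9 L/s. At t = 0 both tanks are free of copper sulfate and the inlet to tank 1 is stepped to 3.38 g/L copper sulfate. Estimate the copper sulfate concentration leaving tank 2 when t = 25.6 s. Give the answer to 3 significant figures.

2.32 g/L

Species balance on tank i: dCᵢ/dt = (Cᵢ₋₁ − Cᵢ)/τᵢ with τᵢ = Vᵢ/Q.
τ₁ = 269/18.9 = 14.233 s; τ₂ = 142/18.9 = 7.5132 s.
Tank 1: C₁ = C_in(1 − e^(−t/τ₁)). Tank 2 (τ₁ ≠ τ₂): C₂ = C_in[1 − (τ₁ e^(−t/τ₁) − τ₂ e^(−t/τ₂))/(τ₁ − τ₂)].
At t = 25.6: e^(−t/τ₁) = 0.16552, e^(−t/τ₂) = 0.033130.
C₂ = 3.38·[1 − (14.233·0.16552 − 7.5132·0.033130)/(6.7196)] = 3.38·0.68645 = 2.3202 g/L.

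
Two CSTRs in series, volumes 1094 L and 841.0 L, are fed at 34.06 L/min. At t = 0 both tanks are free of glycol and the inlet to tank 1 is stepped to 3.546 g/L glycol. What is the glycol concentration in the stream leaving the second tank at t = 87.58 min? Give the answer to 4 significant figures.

Time constants: τᵢ = Vᵢ/Q for each well-mixed tank.
τ₁ = 1094/34.06 = 32.1198 min; τ₂ = 841.0/34.06 = 24.6917 min.
Tank 1: C₁ = C_in(1 − e^(−t/τ₁)). Tank 2 (τ₁ ≠ τ₂): C₂ = C_in[1 − (τ₁ e^(−t/τ₁) − τ₂ e^(−t/τ₂))/(τ₁ − τ₂)].
At t = 87.58: e^(−t/τ₁) = 0.0654370, e^(−t/τ₂) = 0.0288127.
C₂ = 3.546·[1 − (32.1198·0.0654370 − 24.6917·0.0288127)/(7.42807)] = 3.546·0.812820 = 2.88226 g/L.

2.882 g/L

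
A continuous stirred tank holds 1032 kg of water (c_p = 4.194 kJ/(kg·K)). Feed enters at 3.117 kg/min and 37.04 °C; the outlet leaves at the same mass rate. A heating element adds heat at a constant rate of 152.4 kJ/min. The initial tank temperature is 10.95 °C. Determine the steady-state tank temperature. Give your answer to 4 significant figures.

First-law balance (no shaft work): M c_p dT/dt = ṁ c_p (T_in − T) + 152.4.
At steady state dT/dt = 0 ⇒ T_ss = T_in + Q̇/(ṁ c_p) = 37.04 + 152.4/(3.117·4.194) = 48.6979 °C.

48.70 °C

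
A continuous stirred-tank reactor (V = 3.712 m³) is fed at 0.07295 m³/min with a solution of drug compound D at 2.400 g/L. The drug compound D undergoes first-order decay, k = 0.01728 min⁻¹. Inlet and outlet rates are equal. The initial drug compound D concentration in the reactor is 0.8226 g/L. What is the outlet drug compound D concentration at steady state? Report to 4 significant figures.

Accumulation = in − out − consumed: V dC/dt = Q C_in − Q C − k V C.
At steady state: 0 = Q C_in − (Q + kV) C_ss, so C_ss = Q C_in/(Q + kV).
C_ss = 0.07295·2.400/(0.07295 + 0.01728·3.712) = 0.175080/0.137093 = 1.27709 g/L.

1.277 g/L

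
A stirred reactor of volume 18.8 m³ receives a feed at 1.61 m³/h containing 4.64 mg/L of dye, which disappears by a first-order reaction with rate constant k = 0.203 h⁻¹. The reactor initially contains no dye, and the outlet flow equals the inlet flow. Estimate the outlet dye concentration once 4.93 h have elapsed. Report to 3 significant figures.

Species balance: V dC/dt = Q C_in − Q C − k V C.
This is linear with rate a = Q/V + k = 0.28864 h⁻¹.
C_ss = Q C_in/(Q + kV) = 1.3767 mg/L; C(t) = C_ss + (C₀ − C_ss) e^(−a t).
C(4.93) = 1.3767 + (-1.3767)·e^(−0.28864·4.93) = 1.3767 + (-1.3767)·0.24099 = 1.0449 mg/L.

1.04 mg/L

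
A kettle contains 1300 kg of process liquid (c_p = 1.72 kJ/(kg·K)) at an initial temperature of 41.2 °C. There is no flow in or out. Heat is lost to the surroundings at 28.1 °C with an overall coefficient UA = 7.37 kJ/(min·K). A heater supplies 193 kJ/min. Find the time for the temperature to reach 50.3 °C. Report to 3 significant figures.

Heat balance on the well-mixed liquid: M c_p dT/dt = −UA(T − T_amb) + Q̇.
τ = M c_p/UA = 303.39 min; T_ss = T_amb + Q̇/UA = 28.1 + 193/7.37 = 54.287 °C.
T(t) = T_ss + (T₀ − T_ss)e^(−t/τ); set T = 50.3:
t = −τ ln[(T − T_ss)/(T₀ − T_ss)] = −303.39 · ln(0.30467) = 360.59 min.

361 min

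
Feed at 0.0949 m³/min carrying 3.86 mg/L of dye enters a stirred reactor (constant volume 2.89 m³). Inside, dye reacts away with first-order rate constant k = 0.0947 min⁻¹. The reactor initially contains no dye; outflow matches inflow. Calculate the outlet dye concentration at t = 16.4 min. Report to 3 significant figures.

Species balance: V dC/dt = Q C_in − Q C − k V C.
dC/dt = (Q/V) C_in − (Q/V + k) C; effective rate a = Q/V + k = 0.032837 + 0.0947 = 0.12754 min⁻¹.
C_ss = Q C_in/(Q + kV) = 0.99384 mg/L; C(t) = C_ss + (C₀ − C_ss) e^(−a t).
C(16.4) = 0.99384 + (-0.99384)·e^(−0.12754·16.4) = 0.99384 + (-0.99384)·0.12349 = 0.87112 mg/L.

0.871 mg/L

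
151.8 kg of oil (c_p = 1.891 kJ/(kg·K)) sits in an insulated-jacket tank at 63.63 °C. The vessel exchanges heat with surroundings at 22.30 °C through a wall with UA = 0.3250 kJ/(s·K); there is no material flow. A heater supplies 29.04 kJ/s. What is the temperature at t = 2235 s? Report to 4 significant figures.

107.8 °C

Lumped-capacitance energy balance: M c_p dT/dt = UA(T_amb − T) + Q̇.
dT/dt = (T_ss − T)/τ with T_ss = T_amb + Q̇/UA = 22.30 + 29.04/0.3250 = 111.654 °C, τ = M c_p/UA = 151.8·1.891/0.3250 = 883.242 s.
T approaches T_ss exponentially: T(t) = T_ss + (T₀ − T_ss) e^(−t/τ).
T(2235) = 111.654 + (-48.0238)·0.0796233 = 107.830 °C.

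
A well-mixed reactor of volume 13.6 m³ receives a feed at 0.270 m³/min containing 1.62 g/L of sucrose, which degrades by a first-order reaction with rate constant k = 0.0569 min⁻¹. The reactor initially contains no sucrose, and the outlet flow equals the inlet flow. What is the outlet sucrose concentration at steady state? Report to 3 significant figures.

Accumulation = in − out − consumed: V dC/dt = Q C_in − Q C − k V C.
Steady state (dC/dt = 0): C_ss = Q C_in/(Q + kV) = C_in/(1 + kV/Q).
C_ss = 0.270·1.62/(0.270 + 0.0569·13.6) = 0.43740/1.0438 = 0.41903 g/L.

0.419 g/L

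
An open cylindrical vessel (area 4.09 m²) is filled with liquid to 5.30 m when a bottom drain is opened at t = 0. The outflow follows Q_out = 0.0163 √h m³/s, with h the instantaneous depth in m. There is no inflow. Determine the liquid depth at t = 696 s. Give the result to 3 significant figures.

Mass balance (ρ constant): A dh/dt = −0.0163 √h.
∫ h^(−1/2) dh = −(0.0163/A) ∫ dt, giving 2√h = 2√h₀ − (0.0163/A) t.
√h = √5.30 − 0.0163·696/(2·4.09) = 2.3022 − 1.3869 = 0.91528.
h = 0.91528² = 0.83773 m.

0.838 m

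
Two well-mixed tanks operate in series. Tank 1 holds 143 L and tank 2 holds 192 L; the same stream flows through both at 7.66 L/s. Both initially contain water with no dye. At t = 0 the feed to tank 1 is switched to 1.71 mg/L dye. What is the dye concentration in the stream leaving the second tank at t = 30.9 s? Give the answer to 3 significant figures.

0.710 mg/L

Time constants: τᵢ = Vᵢ/Q for each well-mixed tank.
τ₁ = 143/7.66 = 18.668 s; τ₂ = 192/7.66 = 25.065 s.
Tank 1: C₁ = C_in(1 − e^(−t/τ₁)). Tank 2 (τ₁ ≠ τ₂): C₂ = C_in[1 − (τ₁ e^(−t/τ₁) − τ₂ e^(−t/τ₂))/(τ₁ − τ₂)].
At t = 30.9: e^(−t/τ₁) = 0.19105, e^(−t/τ₂) = 0.29148.
C₂ = 1.71·[1 − (18.668·0.19105 − 25.065·0.29148)/(-6.3969)] = 1.71·0.41544 = 0.71039 mg/L.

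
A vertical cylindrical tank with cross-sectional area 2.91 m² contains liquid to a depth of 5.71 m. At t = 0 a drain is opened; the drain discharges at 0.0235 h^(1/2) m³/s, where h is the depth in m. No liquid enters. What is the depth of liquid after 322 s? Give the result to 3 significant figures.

1.19 m

Mass balance (ρ constant): A dh/dt = −0.0235 √h.
∫ h^(−1/2) dh = −(0.0235/A) ∫ dt, giving 2√h = 2√h₀ − (0.0235/A) t.
√h = √5.71 − 0.0235·322/(2·2.91) = 2.3896 − 1.3002 = 1.0894.
h = 1.0894² = 1.1868 m.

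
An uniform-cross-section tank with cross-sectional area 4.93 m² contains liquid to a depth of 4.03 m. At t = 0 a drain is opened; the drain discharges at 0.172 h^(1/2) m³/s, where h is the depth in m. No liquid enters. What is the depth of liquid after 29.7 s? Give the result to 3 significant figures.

2.22 m

Accumulation of liquid (constant cross-section A): A dh/dt = −0.172 √h.
This is separable: 2 d(√h)/dt = −0.172/A, so √h = √h₀ − (0.172/(2A)) t.
√h = √4.03 − 0.172·29.7/(2·4.93) = 2.0075 − 0.51809 = 1.4894.
h = 1.4894² = 2.2183 m.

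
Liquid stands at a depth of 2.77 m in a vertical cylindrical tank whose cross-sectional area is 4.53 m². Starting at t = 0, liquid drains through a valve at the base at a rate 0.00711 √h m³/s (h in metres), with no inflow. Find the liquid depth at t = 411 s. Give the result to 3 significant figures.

With no inflow, A dh/dt = −0.00711 √h.
∫ h^(−1/2) dh = −(0.00711/A) ∫ dt, giving 2√h = 2√h₀ − (0.00711/A) t.
√h = √2.77 − 0.00711·411/(2·4.53) = 1.6643 − 0.32254 = 1.3418.
h = 1.3418² = 1.8004 m.

1.80 m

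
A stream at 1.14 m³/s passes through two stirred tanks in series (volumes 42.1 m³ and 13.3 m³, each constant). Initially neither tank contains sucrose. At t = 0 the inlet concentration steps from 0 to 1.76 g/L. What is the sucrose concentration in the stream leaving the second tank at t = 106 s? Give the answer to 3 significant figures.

1.61 g/L

Each tank obeys Vᵢ dCᵢ/dt = Q(Cᵢ₋₁ − Cᵢ), so τᵢ = Vᵢ/Q.
τ₁ = 42.1/1.14 = 36.930 s; τ₂ = 13.3/1.14 = 11.667 s.
Solving the cascade with C₁(0)=C₂(0)=0 gives C₂(t) = C_in[1 − (τ₁ e^(−t/τ₁) − τ₂ e^(−t/τ₂))/(τ₁ − τ₂)].
At t = 106: e^(−t/τ₁) = 0.056681, e^(−t/τ₂) = 0.00011327.
C₂ = 1.76·[1 − (36.930·0.056681 − 11.667·0.00011327)/(25.263)] = 1.76·0.91720 = 1.6143 g/L.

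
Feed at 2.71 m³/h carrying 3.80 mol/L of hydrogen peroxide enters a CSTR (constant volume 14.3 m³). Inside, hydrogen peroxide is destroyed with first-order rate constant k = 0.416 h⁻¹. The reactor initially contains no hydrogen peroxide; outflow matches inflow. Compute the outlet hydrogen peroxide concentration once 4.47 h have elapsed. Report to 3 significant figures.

Accumulation = in − out − consumed: V dC/dt = Q C_in − Q C − k V C.
dC/dt = (Q/V) C_in − (Q/V + k) C; effective rate a = Q/V + k = 0.18951 + 0.416 = 0.60551 h⁻¹.
C_ss = Q C_in/(Q + kV) = 1.1893 mol/L; C(t) = C_ss + (C₀ − C_ss) e^(−a t).
C(4.47) = 1.1893 + (-1.1893)·e^(−0.60551·4.47) = 1.1893 + (-1.1893)·0.066761 = 1.1099 mol/L.

1.11 mol/L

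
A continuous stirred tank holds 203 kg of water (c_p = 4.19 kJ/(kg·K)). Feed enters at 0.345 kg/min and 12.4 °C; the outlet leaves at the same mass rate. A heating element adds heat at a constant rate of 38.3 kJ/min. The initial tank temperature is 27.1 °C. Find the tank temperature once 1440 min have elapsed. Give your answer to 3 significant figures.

37.9 °C

Unsteady energy balance on the tank contents: M c_p dT/dt = ṁ c_p (T_in − T) + 38.3.
τ = M/ṁ = 588.41 min; T_ss = T_in + Q̇/(ṁ c_p) = 12.4 + 38.3/(0.345·4.19) = 38.895 °C.
This is linear first-order; T(t) = T_ss + (T₀ − T_ss) e^(−t/τ).
T(1440) = 38.895 + (-11.795)·e^(−1440/588.41) = 38.895 + (-11.795)·0.086528 = 37.875 °C.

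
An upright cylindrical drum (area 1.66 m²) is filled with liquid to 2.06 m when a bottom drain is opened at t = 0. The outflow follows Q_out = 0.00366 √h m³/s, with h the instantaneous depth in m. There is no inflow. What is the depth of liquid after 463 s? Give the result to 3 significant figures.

0.855 m

Accumulation of liquid (constant cross-section A): A dh/dt = −0.00366 √h.
This is separable: 2 d(√h)/dt = −0.00366/A, so √h = √h₀ − (0.00366/(2A)) t.
√h = √2.06 − 0.00366·463/(2·1.66) = 1.4353 − 0.51042 = 0.92485.
h = 0.92485² = 0.85536 m.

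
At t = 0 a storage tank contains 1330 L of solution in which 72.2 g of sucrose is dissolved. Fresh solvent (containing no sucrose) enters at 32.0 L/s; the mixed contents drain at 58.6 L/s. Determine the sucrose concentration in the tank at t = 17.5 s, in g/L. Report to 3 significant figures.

0.0323 g/L

Let m(t) be the amount of sucrose. Volume: V(t) = V₀ + (Q_in − Q_out) t = 1330 − 26.600 t; V(17.5) = 864.50 L.
Solute balance: dm/dt = 0 − Q_out C = −Q_out m/V(t).
dm/m = −Q_out dt/(V₀ − 26.600 t); integrating gives ln(m/m₀) = −(Q_out/(Q_in−Q_out)) ln(V/V₀).
m = m₀ (V₀/V)^(Q_out/(Q_in−Q_out)) = 72.2 × (1330/864.50)^(-2.2030) = 27.950 g.
C = m/V = 27.950/864.50 = 0.032331 g/L.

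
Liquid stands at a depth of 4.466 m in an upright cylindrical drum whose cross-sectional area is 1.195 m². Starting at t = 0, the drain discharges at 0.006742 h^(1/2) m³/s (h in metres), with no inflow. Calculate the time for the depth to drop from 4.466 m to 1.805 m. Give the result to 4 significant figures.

272.9 s

A dh/dt = −Q_out = −0.006742 √h.
Separate and integrate: 2(√h − √h₀) = −(0.006742/A) t.
t = 2A(√h₀ − √h)/0.006742 = 2·1.195·(√4.466 − √1.805)/0.006742
  = 2.39000 × (2.11329 − 1.34350) / 0.006742 = 272.886 s.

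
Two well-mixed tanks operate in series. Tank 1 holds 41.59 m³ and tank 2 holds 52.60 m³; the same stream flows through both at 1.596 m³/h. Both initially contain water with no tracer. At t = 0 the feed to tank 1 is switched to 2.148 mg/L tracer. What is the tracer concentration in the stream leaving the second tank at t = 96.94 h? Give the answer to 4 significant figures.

Time constants: τᵢ = Vᵢ/Q for each well-mixed tank.
τ₁ = 41.59/1.596 = 26.0589 h; τ₂ = 52.60/1.596 = 32.9574 h.
Solving the cascade with C₁(0)=C₂(0)=0 gives C₂(t) = C_in[1 − (τ₁ e^(−t/τ₁) − τ₂ e^(−t/τ₂))/(τ₁ − τ₂)].
At t = 96.94: e^(−t/τ₁) = 0.0242331, e^(−t/τ₂) = 0.0527932.
C₂ = 2.148·[1 − (26.0589·0.0242331 − 32.9574·0.0527932)/(-6.89850)] = 2.148·0.839322 = 1.80286 mg/L.

1.803 mg/L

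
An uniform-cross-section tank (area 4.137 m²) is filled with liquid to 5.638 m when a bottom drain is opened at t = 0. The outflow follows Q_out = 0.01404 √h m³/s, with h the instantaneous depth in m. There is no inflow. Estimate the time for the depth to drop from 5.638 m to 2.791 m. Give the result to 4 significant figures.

414.8 s

A dh/dt = −Q_out = −0.01404 √h.
Separate and integrate: 2(√h − √h₀) = −(0.01404/A) t.
t = 2A(√h₀ − √h)/0.01404 = 2·4.137·(√5.638 − √2.791)/0.01404
  = 8.27400 × (2.37445 − 1.67063) / 0.01404 = 414.772 s.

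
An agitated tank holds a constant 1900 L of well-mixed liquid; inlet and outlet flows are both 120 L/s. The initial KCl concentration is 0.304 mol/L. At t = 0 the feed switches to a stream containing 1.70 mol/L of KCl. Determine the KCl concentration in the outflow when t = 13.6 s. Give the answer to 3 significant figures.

Species balance on the tank: V dC/dt = Q(C_in − C).
So dC/dt = (C_in − C)/τ with τ = V/Q = 1900/120 = 15.833 s.
Integrating: C(t) = C_in + (C₀ − C_in) e^(−t/τ).
C(13.6) = 1.70 + (0.304 − 1.70)·e^(−13.6/15.833) = 1.70 + (-1.3960)·0.42361 = 1.1086 mol/L.

1.11 mol/L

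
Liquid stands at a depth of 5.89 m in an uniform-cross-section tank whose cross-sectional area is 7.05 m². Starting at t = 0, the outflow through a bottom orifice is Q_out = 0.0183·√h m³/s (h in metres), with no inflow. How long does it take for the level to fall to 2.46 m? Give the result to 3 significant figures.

661 s

A dh/dt = −Q_out = −0.0183 √h.
Separate and integrate: 2(√h − √h₀) = −(0.0183/A) t.
t = 2A(√h₀ − √h)/0.0183 = 2·7.05·(√5.89 − √2.46)/0.0183
  = 14.100 × (2.4269 − 1.5684) / 0.0183 = 661.46 s.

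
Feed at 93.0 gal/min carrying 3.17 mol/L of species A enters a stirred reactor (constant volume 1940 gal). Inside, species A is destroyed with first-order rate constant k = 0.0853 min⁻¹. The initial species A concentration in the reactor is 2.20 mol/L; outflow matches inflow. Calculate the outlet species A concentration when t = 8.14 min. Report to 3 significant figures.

Species balance: V dC/dt = Q C_in − Q C − k V C.
This is linear with rate a = Q/V + k = 0.13324 min⁻¹.
C_ss = Q C_in/(Q + kV) = 1.1405 mol/L; C(t) = C_ss + (C₀ − C_ss) e^(−a t).
C(8.14) = 1.1405 + (1.0595)·e^(−0.13324·8.14) = 1.1405 + (1.0595)·0.33805 = 1.4987 mol/L.

1.50 mol/L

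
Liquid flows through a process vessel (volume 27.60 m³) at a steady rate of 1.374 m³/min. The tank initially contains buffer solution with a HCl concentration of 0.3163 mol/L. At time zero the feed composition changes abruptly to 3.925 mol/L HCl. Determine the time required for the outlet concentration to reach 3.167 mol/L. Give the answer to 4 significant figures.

Species balance: V dC/dt = Q(C_in − C) ⇒ τ = V/Q = 20.0873 min.
C(t) = C_in + (C₀ − C_in) e^(−t/τ). Set C = 3.167 and solve for t:
e^(−t/τ) = (C − C_in)/(C₀ − C_in) = (3.167 − 3.925)/(0.3163 − 3.925) = 0.210048
t = −τ ln(…) = 20.0873 × 1.56042 = 31.3447 min.

31.34 min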